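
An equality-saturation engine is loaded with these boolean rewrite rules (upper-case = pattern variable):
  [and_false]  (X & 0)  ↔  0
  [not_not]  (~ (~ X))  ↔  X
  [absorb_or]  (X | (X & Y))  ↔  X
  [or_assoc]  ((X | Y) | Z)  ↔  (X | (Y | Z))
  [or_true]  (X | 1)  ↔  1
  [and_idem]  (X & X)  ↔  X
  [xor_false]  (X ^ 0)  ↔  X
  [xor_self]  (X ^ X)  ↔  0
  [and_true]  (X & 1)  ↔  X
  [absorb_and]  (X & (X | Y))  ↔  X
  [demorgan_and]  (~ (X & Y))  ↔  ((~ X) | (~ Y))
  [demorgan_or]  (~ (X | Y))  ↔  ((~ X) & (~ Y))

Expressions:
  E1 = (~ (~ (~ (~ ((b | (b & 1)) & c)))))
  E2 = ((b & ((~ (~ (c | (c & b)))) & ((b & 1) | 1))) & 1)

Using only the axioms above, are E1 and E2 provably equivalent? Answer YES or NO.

YES

(1) (~ (~ ((b | (b & 1)) & c)))  =[not_not →]=  ((b | (b & 1)) & c)    ⊢ (~ (~ ((b | (b & 1)) & c)))
(2) (b | (b & 1))  =[absorb_or →]=  b    ⊢ (~ (~ (b & c)))
(3) (~ (~ (b & c)))  =[not_not →]=  (b & c)
(4) c  =[not_not ←]=  (~ (~ c))    ⊢ (b & (~ (~ c)))
(5) (~ (~ c))  =[and_true ←]=  ((~ (~ c)) & 1)    ⊢ (b & ((~ (~ c)) & 1))
(6) (b & ((~ (~ c)) & 1))  =[and_true ←]=  ((b & ((~ (~ c)) & 1)) & 1)
(7) 1  =[or_true ←]=  (b | 1)    ⊢ ((b & ((~ (~ c)) & (b | 1))) & 1)
(8) b  =[and_true ←]=  (b & 1)    ⊢ ((b & ((~ (~ c)) & ((b & 1) | 1))) & 1)
(9) c  =[absorb_or ←]=  (c | (c & b))    ⊢ E2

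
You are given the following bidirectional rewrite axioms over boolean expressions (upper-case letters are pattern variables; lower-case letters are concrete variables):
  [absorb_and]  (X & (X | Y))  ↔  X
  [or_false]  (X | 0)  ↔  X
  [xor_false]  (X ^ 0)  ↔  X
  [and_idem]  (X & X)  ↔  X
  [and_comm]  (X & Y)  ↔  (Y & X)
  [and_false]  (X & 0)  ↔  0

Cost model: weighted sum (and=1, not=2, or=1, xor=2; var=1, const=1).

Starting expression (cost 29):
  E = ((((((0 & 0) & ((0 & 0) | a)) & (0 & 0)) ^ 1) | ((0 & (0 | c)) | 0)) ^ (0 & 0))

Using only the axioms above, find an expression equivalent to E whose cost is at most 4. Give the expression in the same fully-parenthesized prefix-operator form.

(1) ((0 & 0) & ((0 & 0) | a))  =[absorb_and →]=  (0 & 0)    ⊢ (((((0 & 0) & (0 & 0)) ^ 1) | ((0 & (0 | c)) | 0)) ^ (0 & 0))
(2) (0 & (0 | c))  =[absorb_and →]=  0    ⊢ (((((0 & 0) & (0 & 0)) ^ 1) | (0 | 0)) ^ (0 & 0))
(3) (0 | 0)  =[or_false →]=  0    ⊢ (((((0 & 0) & (0 & 0)) ^ 1) | 0) ^ (0 & 0))
(4) ((0 & 0) & (0 & 0))  =[and_idem →]=  (0 & 0)    ⊢ ((((0 & 0) ^ 1) | 0) ^ (0 & 0))
(5) (0 & 0)  =[and_idem →]=  0    ⊢ (((0 ^ 1) | 0) ^ (0 & 0))
(6) (0 & 0)  =[and_idem →]=  0    ⊢ (((0 ^ 1) | 0) ^ 0)
(7) ((0 ^ 1) | 0)  =[or_false →]=  (0 ^ 1)    ⊢ ((0 ^ 1) ^ 0)
(8) ((0 ^ 1) ^ 0)  =[xor_false →]=  (0 ^ 1)    ⊢ cost 4, within 4

(0 ^ 1)   [cost 4]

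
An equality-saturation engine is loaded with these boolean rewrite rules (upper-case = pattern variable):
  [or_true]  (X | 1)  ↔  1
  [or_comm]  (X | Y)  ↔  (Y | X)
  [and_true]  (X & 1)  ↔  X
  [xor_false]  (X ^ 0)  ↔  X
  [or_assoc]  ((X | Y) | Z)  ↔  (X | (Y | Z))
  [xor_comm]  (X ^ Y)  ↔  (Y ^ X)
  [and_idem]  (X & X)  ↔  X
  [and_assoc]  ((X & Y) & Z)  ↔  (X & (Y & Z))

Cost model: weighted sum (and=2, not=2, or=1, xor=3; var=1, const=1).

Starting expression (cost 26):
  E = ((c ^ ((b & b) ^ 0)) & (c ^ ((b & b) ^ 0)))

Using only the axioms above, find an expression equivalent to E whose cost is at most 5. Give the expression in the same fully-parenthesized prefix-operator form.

(1) ((c ^ ((b & b) ^ 0)) & (c ^ ((b & b) ^ 0)))  =[and_idem →]=  (c ^ ((b & b) ^ 0))
(2) (b & b)  =[and_idem →]=  b    ⊢ (c ^ (b ^ 0))
(3) (b ^ 0)  =[xor_false →]=  b    ⊢ cost 5, within 5

(c ^ b)   [cost 5]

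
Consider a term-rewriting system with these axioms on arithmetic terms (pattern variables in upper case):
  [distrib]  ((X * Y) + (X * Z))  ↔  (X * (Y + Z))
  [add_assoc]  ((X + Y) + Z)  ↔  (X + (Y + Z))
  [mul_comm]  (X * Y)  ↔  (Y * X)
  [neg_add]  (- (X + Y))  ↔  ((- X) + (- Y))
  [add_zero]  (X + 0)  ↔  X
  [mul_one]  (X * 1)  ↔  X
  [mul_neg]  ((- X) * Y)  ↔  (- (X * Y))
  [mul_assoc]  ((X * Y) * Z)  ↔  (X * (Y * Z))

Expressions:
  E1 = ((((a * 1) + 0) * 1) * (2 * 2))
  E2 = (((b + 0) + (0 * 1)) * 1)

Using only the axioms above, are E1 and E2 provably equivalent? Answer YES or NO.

NO

The axioms are sound identities: if E1 ↔* E2 then E1 and E2 evaluate identically under any assignment.
Under a=0, b=1: E1 evaluates to 0, E2 to 1. Distinct ⇒ no rewrite sequence connects them.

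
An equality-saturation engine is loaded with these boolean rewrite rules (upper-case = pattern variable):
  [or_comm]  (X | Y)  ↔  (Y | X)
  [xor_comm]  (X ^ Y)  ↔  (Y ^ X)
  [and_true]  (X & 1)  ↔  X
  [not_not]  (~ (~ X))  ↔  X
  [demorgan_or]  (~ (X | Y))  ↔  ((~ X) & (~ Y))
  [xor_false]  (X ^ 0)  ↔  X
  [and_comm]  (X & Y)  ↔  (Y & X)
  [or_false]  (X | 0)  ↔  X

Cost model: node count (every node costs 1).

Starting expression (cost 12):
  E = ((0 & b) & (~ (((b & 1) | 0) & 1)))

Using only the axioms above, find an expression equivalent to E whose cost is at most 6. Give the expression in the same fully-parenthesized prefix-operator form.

step 1: and_true (→) rewrites (b & 1) into b, now ((0 & b) & (~ ((b | 0) & 1)))
step 2: or_false (→) rewrites (b | 0) into b, now ((0 & b) & (~ (b & 1)))
step 3: and_true (→) rewrites (b & 1) into b, reaching cost 6 (bound 6)

((0 & b) & (~ b))   [cost 6]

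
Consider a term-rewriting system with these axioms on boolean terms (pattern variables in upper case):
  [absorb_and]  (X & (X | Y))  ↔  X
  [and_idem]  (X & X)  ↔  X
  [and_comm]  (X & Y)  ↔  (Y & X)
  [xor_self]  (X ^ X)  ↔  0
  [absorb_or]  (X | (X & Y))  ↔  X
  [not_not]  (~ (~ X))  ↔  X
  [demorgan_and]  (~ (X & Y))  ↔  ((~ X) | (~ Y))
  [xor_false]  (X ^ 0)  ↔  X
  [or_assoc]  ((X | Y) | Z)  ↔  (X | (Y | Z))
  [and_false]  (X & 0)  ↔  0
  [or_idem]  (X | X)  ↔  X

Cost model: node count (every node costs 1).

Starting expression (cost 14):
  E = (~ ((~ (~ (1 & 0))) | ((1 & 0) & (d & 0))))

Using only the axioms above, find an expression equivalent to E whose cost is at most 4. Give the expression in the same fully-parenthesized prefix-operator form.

(~ (1 & 0))   [cost 4]

step 1: and_false (→) rewrites (d & 0) into 0, now (~ ((~ (~ (1 & 0))) | ((1 & 0) & 0)))
step 2: not_not (→) rewrites (~ (~ (1 & 0))) into (1 & 0), now (~ ((1 & 0) | ((1 & 0) & 0)))
step 3: absorb_or (→) rewrites ((1 & 0) | ((1 & 0) & 0)) into (1 & 0), reaching cost 4 (bound 4)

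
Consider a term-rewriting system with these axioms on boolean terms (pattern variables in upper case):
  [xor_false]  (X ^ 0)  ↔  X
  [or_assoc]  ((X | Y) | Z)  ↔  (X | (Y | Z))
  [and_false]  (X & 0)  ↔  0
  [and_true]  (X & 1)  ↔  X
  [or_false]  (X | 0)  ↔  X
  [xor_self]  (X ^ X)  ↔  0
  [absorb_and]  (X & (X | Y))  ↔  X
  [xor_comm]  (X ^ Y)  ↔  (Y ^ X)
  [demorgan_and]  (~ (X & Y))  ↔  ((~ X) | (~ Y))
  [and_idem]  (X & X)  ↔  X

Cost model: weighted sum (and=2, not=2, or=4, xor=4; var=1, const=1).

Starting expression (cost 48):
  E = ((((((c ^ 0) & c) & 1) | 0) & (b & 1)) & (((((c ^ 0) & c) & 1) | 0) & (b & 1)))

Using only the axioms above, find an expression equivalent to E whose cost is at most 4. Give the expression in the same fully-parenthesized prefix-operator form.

step 1: and_idem (→) rewrites ((((((c ^ 0) & c) & 1) | 0) & (b & 1)) & (((((c ^ 0) & c) & 1) | 0) & (b & 1))) into (((((c ^ 0) & c) & 1) | 0) & (b & 1))
step 2: xor_false (→) rewrites (c ^ 0) into c, now ((((c & c) & 1) | 0) & (b & 1))
step 3: and_true (→) rewrites ((c & c) & 1) into (c & c), now (((c & c) | 0) & (b & 1))
step 4: or_false (→) rewrites ((c & c) | 0) into (c & c), now ((c & c) & (b & 1))
step 5: and_idem (→) rewrites (c & c) into c, now (c & (b & 1))
step 6: and_true (→) rewrites (b & 1) into b, reaching cost 4 (bound 4)

(c & b)   [cost 4]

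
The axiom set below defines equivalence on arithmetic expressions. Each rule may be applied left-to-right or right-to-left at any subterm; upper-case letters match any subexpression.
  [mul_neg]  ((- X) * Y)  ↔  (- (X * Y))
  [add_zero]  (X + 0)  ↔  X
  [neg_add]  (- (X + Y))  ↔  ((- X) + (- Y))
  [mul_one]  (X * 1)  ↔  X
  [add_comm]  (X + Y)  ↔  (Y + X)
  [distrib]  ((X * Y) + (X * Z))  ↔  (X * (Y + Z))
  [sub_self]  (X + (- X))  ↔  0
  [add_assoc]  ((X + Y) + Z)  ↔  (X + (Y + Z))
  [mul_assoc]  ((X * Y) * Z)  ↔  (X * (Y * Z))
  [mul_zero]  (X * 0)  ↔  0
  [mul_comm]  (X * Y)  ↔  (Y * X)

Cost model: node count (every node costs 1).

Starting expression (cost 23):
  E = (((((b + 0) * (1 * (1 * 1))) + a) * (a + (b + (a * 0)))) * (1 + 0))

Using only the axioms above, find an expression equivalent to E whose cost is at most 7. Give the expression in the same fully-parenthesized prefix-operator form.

((b + a) * (a + b))   [cost 7]

1. [mul_one →] (1 * 1)  →  1;  E = (((((b + 0) * (1 * 1)) + a) * (a + (b + (a * 0)))) * (1 + 0))
2. [add_zero →] (1 + 0)  →  1;  E = (((((b + 0) * (1 * 1)) + a) * (a + (b + (a * 0)))) * 1)
3. [mul_one →] (((((b + 0) * (1 * 1)) + a) * (a + (b + (a * 0)))) * 1)  →  ((((b + 0) * (1 * 1)) + a) * (a + (b + (a * 0))))
4. [mul_zero →] (a * 0)  →  0;  E = ((((b + 0) * (1 * 1)) + a) * (a + (b + 0)))
5. [add_zero →] (b + 0)  →  b;  E = (((b * (1 * 1)) + a) * (a + (b + 0)))
6. [mul_one →] (1 * 1)  →  1;  E = (((b * 1) + a) * (a + (b + 0)))
7. [mul_one →] (b * 1)  →  b;  E = ((b + a) * (a + (b + 0)))
8. [add_zero →] (b + 0)  →  b;  cost 7 ≤ 7, done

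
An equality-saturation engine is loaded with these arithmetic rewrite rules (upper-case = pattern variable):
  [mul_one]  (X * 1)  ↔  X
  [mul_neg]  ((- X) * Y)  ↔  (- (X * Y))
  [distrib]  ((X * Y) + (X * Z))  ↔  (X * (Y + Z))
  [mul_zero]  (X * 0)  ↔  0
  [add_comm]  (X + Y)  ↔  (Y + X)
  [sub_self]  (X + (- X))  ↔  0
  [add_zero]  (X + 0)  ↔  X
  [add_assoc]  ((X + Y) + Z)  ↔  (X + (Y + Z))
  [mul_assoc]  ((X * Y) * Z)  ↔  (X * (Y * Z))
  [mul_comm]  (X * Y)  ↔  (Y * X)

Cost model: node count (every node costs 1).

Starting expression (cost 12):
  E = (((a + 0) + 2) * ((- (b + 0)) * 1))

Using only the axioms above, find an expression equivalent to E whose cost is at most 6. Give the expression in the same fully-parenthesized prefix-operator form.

((a + 2) * (- b))   [cost 6]

(1) (b + 0)  =[add_zero →]=  b    ⊢ (((a + 0) + 2) * ((- b) * 1))
(2) ((- b) * 1)  =[mul_one →]=  (- b)    ⊢ (((a + 0) + 2) * (- b))
(3) (a + 0)  =[add_zero →]=  a    ⊢ cost 6, within 6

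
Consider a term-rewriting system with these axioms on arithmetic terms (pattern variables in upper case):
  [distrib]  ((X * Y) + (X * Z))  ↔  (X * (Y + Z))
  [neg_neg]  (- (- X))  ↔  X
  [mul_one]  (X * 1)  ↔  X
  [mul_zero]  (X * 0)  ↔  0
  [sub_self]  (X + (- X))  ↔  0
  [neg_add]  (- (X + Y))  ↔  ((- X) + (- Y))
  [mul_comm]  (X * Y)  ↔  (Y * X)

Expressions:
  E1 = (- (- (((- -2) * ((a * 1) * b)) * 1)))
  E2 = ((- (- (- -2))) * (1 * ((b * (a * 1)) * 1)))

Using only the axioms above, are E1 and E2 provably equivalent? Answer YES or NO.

1. [neg_neg →] (- (- (((- -2) * ((a * 1) * b)) * 1)))  →  (((- -2) * ((a * 1) * b)) * 1)
2. [mul_one →] (((- -2) * ((a * 1) * b)) * 1)  →  ((- -2) * ((a * 1) * b))
3. [mul_one →] (a * 1)  →  a;  E1 = ((- -2) * (a * b))
4. [neg_neg ←] (- -2)  →  (- (- (- -2)));  E1 = ((- (- (- -2))) * (a * b))
5. [mul_one ←] (a * b)  →  ((a * b) * 1);  E1 = ((- (- (- -2))) * ((a * b) * 1))
6. [mul_comm →] ((a * b) * 1)  →  (1 * (a * b));  E1 = ((- (- (- -2))) * (1 * (a * b)))
7. [mul_comm →] (a * b)  →  (b * a);  E1 = ((- (- (- -2))) * (1 * (b * a)))
8. [mul_one ←] (b * a)  →  ((b * a) * 1);  E1 = ((- (- (- -2))) * (1 * ((b * a) * 1)))
9. [mul_one ←] a  →  (a * 1);  this is E2

YES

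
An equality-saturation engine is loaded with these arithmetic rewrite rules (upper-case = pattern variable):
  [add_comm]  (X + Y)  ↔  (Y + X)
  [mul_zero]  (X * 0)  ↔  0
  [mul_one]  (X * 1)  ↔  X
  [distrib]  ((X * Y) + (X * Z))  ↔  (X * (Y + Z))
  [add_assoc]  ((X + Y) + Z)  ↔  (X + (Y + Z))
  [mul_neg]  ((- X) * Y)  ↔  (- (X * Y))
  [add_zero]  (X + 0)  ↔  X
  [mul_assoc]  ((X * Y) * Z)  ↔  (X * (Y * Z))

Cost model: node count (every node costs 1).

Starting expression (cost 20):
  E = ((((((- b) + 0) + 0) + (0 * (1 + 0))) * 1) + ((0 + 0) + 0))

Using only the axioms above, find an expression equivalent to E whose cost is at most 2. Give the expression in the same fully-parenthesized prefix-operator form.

(- b)   [cost 2]

(1) (((- b) + 0) + 0)  =[add_zero →]=  ((- b) + 0)    ⊢ (((((- b) + 0) + (0 * (1 + 0))) * 1) + ((0 + 0) + 0))
(2) (1 + 0)  =[add_zero →]=  1    ⊢ (((((- b) + 0) + (0 * 1)) * 1) + ((0 + 0) + 0))
(3) (0 * 1)  =[mul_one →]=  0    ⊢ (((((- b) + 0) + 0) * 1) + ((0 + 0) + 0))
(4) ((- b) + 0)  =[add_zero →]=  (- b)    ⊢ ((((- b) + 0) * 1) + ((0 + 0) + 0))
(5) (((- b) + 0) * 1)  =[mul_one →]=  ((- b) + 0)    ⊢ (((- b) + 0) + ((0 + 0) + 0))
(6) ((- b) + 0)  =[add_zero →]=  (- b)    ⊢ ((- b) + ((0 + 0) + 0))
(7) (0 + 0)  =[add_zero →]=  0    ⊢ ((- b) + (0 + 0))
(8) (0 + 0)  =[add_zero →]=  0    ⊢ ((- b) + 0)
(9) ((- b) + 0)  =[add_zero →]=  (- b)    ⊢ cost 2, within 2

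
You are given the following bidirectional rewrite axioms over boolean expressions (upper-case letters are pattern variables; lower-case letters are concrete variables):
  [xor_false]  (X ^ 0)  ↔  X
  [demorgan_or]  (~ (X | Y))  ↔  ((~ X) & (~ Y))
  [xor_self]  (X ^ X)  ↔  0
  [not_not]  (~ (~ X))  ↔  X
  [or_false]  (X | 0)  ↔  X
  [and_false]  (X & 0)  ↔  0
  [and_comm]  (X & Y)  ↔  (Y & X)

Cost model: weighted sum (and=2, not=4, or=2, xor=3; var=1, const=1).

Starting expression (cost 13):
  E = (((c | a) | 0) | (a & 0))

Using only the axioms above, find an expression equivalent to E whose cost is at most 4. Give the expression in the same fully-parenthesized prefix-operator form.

1. [or_false →] ((c | a) | 0)  →  (c | a);  E = ((c | a) | (a & 0))
2. [and_false →] (a & 0)  →  0;  E = ((c | a) | 0)
3. [or_false →] ((c | a) | 0)  →  (c | a);  cost 4 ≤ 4, done

(c | a)   [cost 4]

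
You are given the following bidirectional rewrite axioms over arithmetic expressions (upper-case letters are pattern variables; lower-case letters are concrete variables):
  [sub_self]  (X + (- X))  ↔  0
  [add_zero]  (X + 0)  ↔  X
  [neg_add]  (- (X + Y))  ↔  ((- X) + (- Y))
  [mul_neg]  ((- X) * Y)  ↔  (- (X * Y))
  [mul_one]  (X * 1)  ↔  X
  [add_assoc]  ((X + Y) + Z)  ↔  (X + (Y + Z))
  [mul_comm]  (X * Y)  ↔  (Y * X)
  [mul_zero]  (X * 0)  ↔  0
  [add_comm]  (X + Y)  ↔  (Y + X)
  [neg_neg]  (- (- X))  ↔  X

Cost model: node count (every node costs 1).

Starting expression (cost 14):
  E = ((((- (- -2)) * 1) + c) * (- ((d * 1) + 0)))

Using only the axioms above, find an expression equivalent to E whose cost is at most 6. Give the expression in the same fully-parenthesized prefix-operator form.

((-2 + c) * (- d))   [cost 6]

(1) ((- (- -2)) * 1)  =[mul_one →]=  (- (- -2))    ⊢ (((- (- -2)) + c) * (- ((d * 1) + 0)))
(2) (d * 1)  =[mul_one →]=  d    ⊢ (((- (- -2)) + c) * (- (d + 0)))
(3) (- (- -2))  =[neg_neg →]=  -2    ⊢ ((-2 + c) * (- (d + 0)))
(4) (d + 0)  =[add_zero →]=  d    ⊢ cost 6, within 6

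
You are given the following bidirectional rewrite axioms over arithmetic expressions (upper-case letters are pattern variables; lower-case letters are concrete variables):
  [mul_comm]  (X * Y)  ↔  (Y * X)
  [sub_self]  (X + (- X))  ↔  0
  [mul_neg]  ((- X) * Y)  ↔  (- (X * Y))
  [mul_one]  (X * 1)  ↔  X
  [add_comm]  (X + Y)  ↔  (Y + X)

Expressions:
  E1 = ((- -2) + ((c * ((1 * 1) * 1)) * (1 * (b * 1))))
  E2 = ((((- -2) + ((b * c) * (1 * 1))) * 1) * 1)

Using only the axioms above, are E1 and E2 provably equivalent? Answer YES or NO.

YES

step 1: mul_one (→) rewrites ((1 * 1) * 1) into (1 * 1), now ((- -2) + ((c * (1 * 1)) * (1 * (b * 1))))
step 2: mul_one (→) rewrites (1 * 1) into 1, now ((- -2) + ((c * 1) * (1 * (b * 1))))
step 3: add_comm (→) rewrites ((- -2) + ((c * 1) * (1 * (b * 1)))) into (((c * 1) * (1 * (b * 1))) + (- -2))
step 4: mul_one (→) rewrites (c * 1) into c, now ((c * (1 * (b * 1))) + (- -2))
step 5: mul_comm (→) rewrites (1 * (b * 1)) into ((b * 1) * 1), now ((c * ((b * 1) * 1)) + (- -2))
step 6: mul_one (→) rewrites (b * 1) into b, now ((c * (b * 1)) + (- -2))
step 7: mul_one (→) rewrites (b * 1) into b, now ((c * b) + (- -2))
step 8: mul_comm (→) rewrites (c * b) into (b * c), now ((b * c) + (- -2))
step 9: add_comm (→) rewrites ((b * c) + (- -2)) into ((- -2) + (b * c))
step 10: mul_one (←) rewrites (b * c) into ((b * c) * 1), now ((- -2) + ((b * c) * 1))
step 11: mul_one (←) rewrites 1 into (1 * 1), now ((- -2) + ((b * c) * (1 * 1)))
step 12: mul_one (←) rewrites ((- -2) + ((b * c) * (1 * 1))) into (((- -2) + ((b * c) * (1 * 1))) * 1)
step 13: mul_one (←) rewrites (((- -2) + ((b * c) * (1 * 1))) * 1) into ((((- -2) + ((b * c) * (1 * 1))) * 1) * 1), which is E2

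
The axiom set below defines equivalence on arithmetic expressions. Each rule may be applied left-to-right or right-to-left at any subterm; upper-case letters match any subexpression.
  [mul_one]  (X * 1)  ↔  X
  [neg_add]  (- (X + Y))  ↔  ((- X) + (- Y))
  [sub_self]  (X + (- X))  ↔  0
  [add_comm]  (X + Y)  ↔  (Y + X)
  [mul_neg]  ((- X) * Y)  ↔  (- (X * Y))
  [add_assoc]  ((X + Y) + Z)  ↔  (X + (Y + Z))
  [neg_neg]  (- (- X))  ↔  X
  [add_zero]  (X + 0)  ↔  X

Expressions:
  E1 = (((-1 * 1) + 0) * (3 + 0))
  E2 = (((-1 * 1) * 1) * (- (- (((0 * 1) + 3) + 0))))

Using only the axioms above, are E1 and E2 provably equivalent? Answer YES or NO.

1. [mul_one →] (-1 * 1)  →  -1;  E1 = ((-1 + 0) * (3 + 0))
2. [add_zero →] (3 + 0)  →  3;  E1 = ((-1 + 0) * 3)
3. [add_zero →] (-1 + 0)  →  -1;  E1 = (-1 * 3)
4. [add_zero ←] 3  →  (3 + 0);  E1 = (-1 * (3 + 0))
5. [mul_one ←] -1  →  (-1 * 1);  E1 = ((-1 * 1) * (3 + 0))
6. [neg_neg ←] (3 + 0)  →  (- (- (3 + 0)));  E1 = ((-1 * 1) * (- (- (3 + 0))))
7. [add_comm →] (3 + 0)  →  (0 + 3);  E1 = ((-1 * 1) * (- (- (0 + 3))))
8. [mul_one ←] (-1 * 1)  →  ((-1 * 1) * 1);  E1 = (((-1 * 1) * 1) * (- (- (0 + 3))))
9. [add_zero ←] (0 + 3)  →  ((0 + 3) + 0);  E1 = (((-1 * 1) * 1) * (- (- ((0 + 3) + 0))))
10. [mul_one ←] 0  →  (0 * 1);  this is E2

YES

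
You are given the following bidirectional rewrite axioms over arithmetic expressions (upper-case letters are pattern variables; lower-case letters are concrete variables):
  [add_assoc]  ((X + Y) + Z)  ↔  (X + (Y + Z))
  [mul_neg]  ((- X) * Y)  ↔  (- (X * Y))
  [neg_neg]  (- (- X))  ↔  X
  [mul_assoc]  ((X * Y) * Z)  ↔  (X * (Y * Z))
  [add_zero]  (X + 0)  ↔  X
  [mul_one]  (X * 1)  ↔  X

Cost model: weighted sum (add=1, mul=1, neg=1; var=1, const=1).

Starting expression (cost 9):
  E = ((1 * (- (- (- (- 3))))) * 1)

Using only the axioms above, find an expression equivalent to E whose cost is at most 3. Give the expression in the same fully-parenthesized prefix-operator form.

(1 * 3)   [cost 3]

(1) ((1 * (- (- (- (- 3))))) * 1)  =[mul_one →]=  (1 * (- (- (- (- 3)))))
(2) (- (- (- 3)))  =[neg_neg →]=  (- 3)    ⊢ (1 * (- (- 3)))
(3) (- (- 3))  =[neg_neg →]=  3    ⊢ cost 3, within 3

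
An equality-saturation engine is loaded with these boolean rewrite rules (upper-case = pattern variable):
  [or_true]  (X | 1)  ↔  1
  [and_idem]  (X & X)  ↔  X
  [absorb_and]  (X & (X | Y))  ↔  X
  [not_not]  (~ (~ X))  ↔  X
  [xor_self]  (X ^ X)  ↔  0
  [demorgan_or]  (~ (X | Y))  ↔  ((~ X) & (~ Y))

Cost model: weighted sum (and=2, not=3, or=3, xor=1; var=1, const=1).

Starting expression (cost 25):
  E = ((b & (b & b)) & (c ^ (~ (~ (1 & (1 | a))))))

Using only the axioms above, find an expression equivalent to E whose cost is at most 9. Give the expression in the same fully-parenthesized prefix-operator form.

((b & b) & (c ^ 1))   [cost 9]

1. [not_not →] (~ (~ (1 & (1 | a))))  →  (1 & (1 | a));  E = ((b & (b & b)) & (c ^ (1 & (1 | a))))
2. [absorb_and →] (1 & (1 | a))  →  1;  E = ((b & (b & b)) & (c ^ 1))
3. [and_idem →] (b & b)  →  b;  cost 9 ≤ 9, done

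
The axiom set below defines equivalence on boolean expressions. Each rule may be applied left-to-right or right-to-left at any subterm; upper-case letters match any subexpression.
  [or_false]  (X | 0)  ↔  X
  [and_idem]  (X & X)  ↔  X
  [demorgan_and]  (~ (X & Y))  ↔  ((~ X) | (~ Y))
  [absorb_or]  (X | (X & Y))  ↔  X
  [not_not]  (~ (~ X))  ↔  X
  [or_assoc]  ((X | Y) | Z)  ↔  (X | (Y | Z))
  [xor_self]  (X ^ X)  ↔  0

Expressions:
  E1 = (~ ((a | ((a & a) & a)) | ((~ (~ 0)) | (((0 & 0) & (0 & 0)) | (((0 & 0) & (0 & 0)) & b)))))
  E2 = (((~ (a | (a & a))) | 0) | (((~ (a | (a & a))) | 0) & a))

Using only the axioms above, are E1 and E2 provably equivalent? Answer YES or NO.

YES

step 1: absorb_or (→) rewrites (((0 & 0) & (0 & 0)) | (((0 & 0) & (0 & 0)) & b)) into ((0 & 0) & (0 & 0)), now (~ ((a | ((a & a) & a)) | ((~ (~ 0)) | ((0 & 0) & (0 & 0)))))
step 2: and_idem (→) rewrites (a & a) into a, now (~ ((a | (a & a)) | ((~ (~ 0)) | ((0 & 0) & (0 & 0)))))
step 3: absorb_or (→) rewrites (a | (a & a)) into a, now (~ (a | ((~ (~ 0)) | ((0 & 0) & (0 & 0)))))
step 4: and_idem (→) rewrites ((0 & 0) & (0 & 0)) into (0 & 0), now (~ (a | ((~ (~ 0)) | (0 & 0))))
step 5: not_not (→) rewrites (~ (~ 0)) into 0, now (~ (a | (0 | (0 & 0))))
step 6: absorb_or (→) rewrites (0 | (0 & 0)) into 0, now (~ (a | 0))
step 7: or_false (→) rewrites (a | 0) into a, now (~ a)
step 8: or_false (←) rewrites (~ a) into ((~ a) | 0)
step 9: absorb_or (←) rewrites a into (a | (a & a)), now ((~ (a | (a & a))) | 0)
step 10: absorb_or (←) rewrites ((~ (a | (a & a))) | 0) into (((~ (a | (a & a))) | 0) | (((~ (a | (a & a))) | 0) & a)), which is E2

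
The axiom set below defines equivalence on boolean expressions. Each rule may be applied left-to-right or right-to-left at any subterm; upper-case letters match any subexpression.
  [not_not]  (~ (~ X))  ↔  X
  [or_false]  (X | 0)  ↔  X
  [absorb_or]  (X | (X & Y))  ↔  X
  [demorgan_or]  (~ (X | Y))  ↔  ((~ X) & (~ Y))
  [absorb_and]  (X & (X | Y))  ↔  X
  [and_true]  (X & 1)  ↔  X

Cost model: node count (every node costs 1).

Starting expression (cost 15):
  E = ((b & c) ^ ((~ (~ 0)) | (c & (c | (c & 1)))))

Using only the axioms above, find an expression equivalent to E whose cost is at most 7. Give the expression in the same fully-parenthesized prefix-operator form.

((b & c) ^ (0 | c))   [cost 7]

(1) (c & 1)  =[and_true →]=  c    ⊢ ((b & c) ^ ((~ (~ 0)) | (c & (c | c))))
(2) (c & (c | c))  =[absorb_and →]=  c    ⊢ ((b & c) ^ ((~ (~ 0)) | c))
(3) (~ (~ 0))  =[not_not →]=  0    ⊢ cost 7, within 7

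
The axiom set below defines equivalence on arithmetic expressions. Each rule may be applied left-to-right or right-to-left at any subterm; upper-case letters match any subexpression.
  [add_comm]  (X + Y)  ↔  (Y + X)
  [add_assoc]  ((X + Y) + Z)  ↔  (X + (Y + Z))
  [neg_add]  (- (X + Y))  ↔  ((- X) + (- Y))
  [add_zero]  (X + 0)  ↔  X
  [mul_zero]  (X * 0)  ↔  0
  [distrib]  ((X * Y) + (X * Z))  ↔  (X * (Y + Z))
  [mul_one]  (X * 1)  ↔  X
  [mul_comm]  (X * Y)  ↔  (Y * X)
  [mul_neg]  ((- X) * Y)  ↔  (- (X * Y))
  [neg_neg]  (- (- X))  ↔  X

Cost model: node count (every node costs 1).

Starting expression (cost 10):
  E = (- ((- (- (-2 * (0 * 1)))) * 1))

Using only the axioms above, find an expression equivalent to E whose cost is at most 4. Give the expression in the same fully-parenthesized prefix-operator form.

(1) ((- (- (-2 * (0 * 1)))) * 1)  =[mul_one →]=  (- (- (-2 * (0 * 1))))    ⊢ (- (- (- (-2 * (0 * 1)))))
(2) (0 * 1)  =[mul_one →]=  0    ⊢ (- (- (- (-2 * 0))))
(3) (- (- (- (-2 * 0))))  =[neg_neg →]=  (- (-2 * 0))    ⊢ cost 4, within 4

(- (-2 * 0))   [cost 4]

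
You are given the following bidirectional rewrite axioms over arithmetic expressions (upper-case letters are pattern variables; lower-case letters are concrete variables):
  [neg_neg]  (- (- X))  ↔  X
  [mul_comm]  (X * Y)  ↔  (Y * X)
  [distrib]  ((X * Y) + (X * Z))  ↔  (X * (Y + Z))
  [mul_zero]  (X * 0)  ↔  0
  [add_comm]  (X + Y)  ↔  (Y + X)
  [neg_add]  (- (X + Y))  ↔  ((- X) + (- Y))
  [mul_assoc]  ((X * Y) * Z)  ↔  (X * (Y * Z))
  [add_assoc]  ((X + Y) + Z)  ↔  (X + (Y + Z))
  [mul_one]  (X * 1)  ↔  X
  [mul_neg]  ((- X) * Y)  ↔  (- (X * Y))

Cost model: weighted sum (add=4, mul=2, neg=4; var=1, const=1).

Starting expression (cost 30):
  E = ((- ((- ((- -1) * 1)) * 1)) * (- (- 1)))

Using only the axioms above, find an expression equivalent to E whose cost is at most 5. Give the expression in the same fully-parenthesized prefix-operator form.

(- -1)   [cost 5]

1. [mul_one →] ((- -1) * 1)  →  (- -1);  E = ((- ((- (- -1)) * 1)) * (- (- 1)))
2. [mul_neg →] ((- ((- (- -1)) * 1)) * (- (- 1)))  →  (- (((- (- -1)) * 1) * (- (- 1))))
3. [neg_neg →] (- (- 1))  →  1;  E = (- (((- (- -1)) * 1) * 1))
4. [mul_one →] ((- (- -1)) * 1)  →  (- (- -1));  E = (- ((- (- -1)) * 1))
5. [neg_neg →] (- (- -1))  →  -1;  E = (- (-1 * 1))
6. [mul_one →] (-1 * 1)  →  -1;  cost 5 ≤ 5, done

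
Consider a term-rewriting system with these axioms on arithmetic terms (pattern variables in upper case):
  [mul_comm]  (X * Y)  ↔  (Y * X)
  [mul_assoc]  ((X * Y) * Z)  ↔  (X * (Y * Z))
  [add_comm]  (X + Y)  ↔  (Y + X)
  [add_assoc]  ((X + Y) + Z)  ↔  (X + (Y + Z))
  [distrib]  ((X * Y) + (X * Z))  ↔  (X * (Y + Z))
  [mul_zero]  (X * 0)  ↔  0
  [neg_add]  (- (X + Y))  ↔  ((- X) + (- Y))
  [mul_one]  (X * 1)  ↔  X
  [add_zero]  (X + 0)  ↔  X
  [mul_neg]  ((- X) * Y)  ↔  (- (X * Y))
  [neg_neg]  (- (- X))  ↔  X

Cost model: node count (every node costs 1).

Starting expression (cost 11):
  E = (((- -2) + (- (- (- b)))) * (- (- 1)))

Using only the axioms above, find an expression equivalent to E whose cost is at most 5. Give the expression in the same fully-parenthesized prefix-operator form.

((- -2) + (- b))   [cost 5]

step 1: neg_neg (→) rewrites (- (- 1)) into 1, now (((- -2) + (- (- (- b)))) * 1)
step 2: neg_neg (→) rewrites (- (- b)) into b, now (((- -2) + (- b)) * 1)
step 3: mul_one (→) rewrites (((- -2) + (- b)) * 1) into ((- -2) + (- b)), reaching cost 5 (bound 5)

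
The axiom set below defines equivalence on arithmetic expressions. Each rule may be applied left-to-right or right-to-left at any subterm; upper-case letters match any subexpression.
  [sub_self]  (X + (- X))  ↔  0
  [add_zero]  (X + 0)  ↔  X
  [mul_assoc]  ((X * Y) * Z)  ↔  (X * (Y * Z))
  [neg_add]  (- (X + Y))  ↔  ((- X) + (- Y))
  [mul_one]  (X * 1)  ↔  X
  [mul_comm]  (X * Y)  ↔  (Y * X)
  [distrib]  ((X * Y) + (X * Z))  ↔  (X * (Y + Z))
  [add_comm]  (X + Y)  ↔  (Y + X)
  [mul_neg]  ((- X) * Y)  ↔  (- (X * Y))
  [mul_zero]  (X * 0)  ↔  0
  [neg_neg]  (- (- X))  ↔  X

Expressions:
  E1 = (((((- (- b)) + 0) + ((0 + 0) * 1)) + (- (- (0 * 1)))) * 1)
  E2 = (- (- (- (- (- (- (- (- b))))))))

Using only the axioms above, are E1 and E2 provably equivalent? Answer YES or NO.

YES

1. [add_zero →] ((- (- b)) + 0)  →  (- (- b));  E1 = ((((- (- b)) + ((0 + 0) * 1)) + (- (- (0 * 1)))) * 1)
2. [neg_neg →] (- (- (0 * 1)))  →  (0 * 1);  E1 = ((((- (- b)) + ((0 + 0) * 1)) + (0 * 1)) * 1)
3. [mul_one →] ((((- (- b)) + ((0 + 0) * 1)) + (0 * 1)) * 1)  →  (((- (- b)) + ((0 + 0) * 1)) + (0 * 1))
4. [mul_one →] (0 * 1)  →  0;  E1 = (((- (- b)) + ((0 + 0) * 1)) + 0)
5. [add_zero →] (0 + 0)  →  0;  E1 = (((- (- b)) + (0 * 1)) + 0)
6. [mul_one →] (0 * 1)  →  0;  E1 = (((- (- b)) + 0) + 0)
7. [add_zero →] ((- (- b)) + 0)  →  (- (- b));  E1 = ((- (- b)) + 0)
8. [add_zero →] ((- (- b)) + 0)  →  (- (- b))
9. [neg_neg ←] b  →  (- (- b));  E1 = (- (- (- (- b))))
10. [neg_neg ←] (- b)  →  (- (- (- b)));  E1 = (- (- (- (- (- (- b))))))
11. [neg_neg ←] (- b)  →  (- (- (- b)));  this is E2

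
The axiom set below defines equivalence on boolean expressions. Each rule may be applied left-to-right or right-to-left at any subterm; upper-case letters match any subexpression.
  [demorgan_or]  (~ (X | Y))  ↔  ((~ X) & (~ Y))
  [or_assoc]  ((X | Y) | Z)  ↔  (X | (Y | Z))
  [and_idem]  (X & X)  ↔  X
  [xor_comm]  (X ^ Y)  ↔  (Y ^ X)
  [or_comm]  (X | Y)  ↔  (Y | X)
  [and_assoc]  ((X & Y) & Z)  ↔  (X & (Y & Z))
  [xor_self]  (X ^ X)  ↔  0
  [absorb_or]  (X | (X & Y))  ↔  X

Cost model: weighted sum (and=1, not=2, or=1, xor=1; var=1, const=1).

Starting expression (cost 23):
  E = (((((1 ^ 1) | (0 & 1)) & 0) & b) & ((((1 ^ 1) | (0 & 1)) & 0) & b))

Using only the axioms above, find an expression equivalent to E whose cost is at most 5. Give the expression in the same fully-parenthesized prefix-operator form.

(1) (((((1 ^ 1) | (0 & 1)) & 0) & b) & ((((1 ^ 1) | (0 & 1)) & 0) & b))  =[and_idem →]=  ((((1 ^ 1) | (0 & 1)) & 0) & b)
(2) (1 ^ 1)  =[xor_self →]=  0    ⊢ (((0 | (0 & 1)) & 0) & b)
(3) (0 | (0 & 1))  =[absorb_or →]=  0    ⊢ cost 5, within 5

((0 & 0) & b)   [cost 5]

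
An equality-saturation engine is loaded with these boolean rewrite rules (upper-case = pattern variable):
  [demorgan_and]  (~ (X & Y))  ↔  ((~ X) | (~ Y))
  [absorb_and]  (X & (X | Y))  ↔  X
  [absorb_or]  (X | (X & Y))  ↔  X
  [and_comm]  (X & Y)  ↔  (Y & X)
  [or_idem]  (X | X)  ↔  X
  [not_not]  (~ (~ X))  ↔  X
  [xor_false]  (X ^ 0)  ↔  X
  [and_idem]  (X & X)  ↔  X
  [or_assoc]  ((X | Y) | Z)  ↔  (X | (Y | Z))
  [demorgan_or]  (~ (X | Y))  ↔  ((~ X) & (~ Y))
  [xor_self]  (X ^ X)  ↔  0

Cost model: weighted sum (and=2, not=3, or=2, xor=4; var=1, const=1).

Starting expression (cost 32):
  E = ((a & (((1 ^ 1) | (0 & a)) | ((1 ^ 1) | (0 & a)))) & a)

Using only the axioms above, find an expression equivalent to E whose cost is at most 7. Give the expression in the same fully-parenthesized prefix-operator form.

((a & 0) & a)   [cost 7]

1. [or_idem →] (((1 ^ 1) | (0 & a)) | ((1 ^ 1) | (0 & a)))  →  ((1 ^ 1) | (0 & a));  E = ((a & ((1 ^ 1) | (0 & a))) & a)
2. [xor_self →] (1 ^ 1)  →  0;  E = ((a & (0 | (0 & a))) & a)
3. [absorb_or →] (0 | (0 & a))  →  0;  cost 7 ≤ 7, done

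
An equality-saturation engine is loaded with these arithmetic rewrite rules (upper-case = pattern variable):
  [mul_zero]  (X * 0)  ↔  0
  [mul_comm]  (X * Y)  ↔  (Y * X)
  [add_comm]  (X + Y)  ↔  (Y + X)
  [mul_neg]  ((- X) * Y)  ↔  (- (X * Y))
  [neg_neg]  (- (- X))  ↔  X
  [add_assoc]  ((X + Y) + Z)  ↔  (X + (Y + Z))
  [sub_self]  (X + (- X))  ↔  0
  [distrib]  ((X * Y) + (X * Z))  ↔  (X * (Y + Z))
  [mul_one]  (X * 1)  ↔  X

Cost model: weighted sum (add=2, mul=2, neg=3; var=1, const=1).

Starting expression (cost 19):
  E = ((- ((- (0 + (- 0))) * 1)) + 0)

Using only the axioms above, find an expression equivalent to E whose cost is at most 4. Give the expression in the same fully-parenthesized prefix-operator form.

step 1: mul_one (→) rewrites ((- (0 + (- 0))) * 1) into (- (0 + (- 0))), now ((- (- (0 + (- 0)))) + 0)
step 2: neg_neg (→) rewrites (- (- (0 + (- 0)))) into (0 + (- 0)), now ((0 + (- 0)) + 0)
step 3: sub_self (→) rewrites (0 + (- 0)) into 0, reaching cost 4 (bound 4)

(0 + 0)   [cost 4]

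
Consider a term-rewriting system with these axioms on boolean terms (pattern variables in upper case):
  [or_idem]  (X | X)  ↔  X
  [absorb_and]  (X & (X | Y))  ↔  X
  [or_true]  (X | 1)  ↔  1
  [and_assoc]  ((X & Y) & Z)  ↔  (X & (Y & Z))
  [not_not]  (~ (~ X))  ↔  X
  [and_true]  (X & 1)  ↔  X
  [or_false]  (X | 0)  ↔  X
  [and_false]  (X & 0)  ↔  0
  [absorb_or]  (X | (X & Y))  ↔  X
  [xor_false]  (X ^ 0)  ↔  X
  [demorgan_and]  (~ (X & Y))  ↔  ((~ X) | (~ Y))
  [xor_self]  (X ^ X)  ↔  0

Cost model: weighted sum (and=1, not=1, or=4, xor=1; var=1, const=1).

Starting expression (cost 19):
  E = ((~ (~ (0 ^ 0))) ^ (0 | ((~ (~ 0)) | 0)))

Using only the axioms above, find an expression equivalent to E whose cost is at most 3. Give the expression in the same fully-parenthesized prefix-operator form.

1. [not_not →] (~ (~ 0))  →  0;  E = ((~ (~ (0 ^ 0))) ^ (0 | (0 | 0)))
2. [not_not →] (~ (~ (0 ^ 0)))  →  (0 ^ 0);  E = ((0 ^ 0) ^ (0 | (0 | 0)))
3. [or_false →] (0 | 0)  →  0;  E = ((0 ^ 0) ^ (0 | 0))
4. [or_false →] (0 | 0)  →  0;  E = ((0 ^ 0) ^ 0)
5. [xor_false →] ((0 ^ 0) ^ 0)  →  (0 ^ 0);  cost 3 ≤ 3, done

(0 ^ 0)   [cost 3]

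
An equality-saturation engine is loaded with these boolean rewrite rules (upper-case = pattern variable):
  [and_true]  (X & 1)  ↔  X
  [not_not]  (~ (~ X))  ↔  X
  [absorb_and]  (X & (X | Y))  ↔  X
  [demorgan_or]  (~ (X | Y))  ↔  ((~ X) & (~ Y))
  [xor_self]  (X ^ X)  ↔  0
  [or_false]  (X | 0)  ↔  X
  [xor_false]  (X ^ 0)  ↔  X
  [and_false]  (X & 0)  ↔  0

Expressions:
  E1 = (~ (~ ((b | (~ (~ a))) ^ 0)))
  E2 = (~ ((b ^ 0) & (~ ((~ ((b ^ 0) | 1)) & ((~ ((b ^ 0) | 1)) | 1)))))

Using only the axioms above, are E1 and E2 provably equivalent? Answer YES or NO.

Every axiom is a valid identity, so a rewrite proof would force E1 and E2 to agree under every assignment.
At a=0, b=0: E1 = 0 but E2 = 1; they differ, so no derivation exists.

NO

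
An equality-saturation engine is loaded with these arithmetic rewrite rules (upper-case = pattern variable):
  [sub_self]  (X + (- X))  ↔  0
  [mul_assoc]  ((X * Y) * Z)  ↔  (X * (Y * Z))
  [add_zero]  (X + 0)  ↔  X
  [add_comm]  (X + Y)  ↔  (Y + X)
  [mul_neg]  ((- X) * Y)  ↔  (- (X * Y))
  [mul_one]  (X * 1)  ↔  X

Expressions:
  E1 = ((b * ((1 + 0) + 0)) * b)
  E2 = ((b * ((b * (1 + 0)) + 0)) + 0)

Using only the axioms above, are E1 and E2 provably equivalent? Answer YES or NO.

(1) ((1 + 0) + 0)  =[add_zero →]=  (1 + 0)    ⊢ ((b * (1 + 0)) * b)
(2) (1 + 0)  =[add_zero →]=  1    ⊢ ((b * 1) * b)
(3) (b * 1)  =[mul_one →]=  b    ⊢ (b * b)
(4) (b * b)  =[add_zero ←]=  ((b * b) + 0)
(5) b  =[mul_one ←]=  (b * 1)    ⊢ ((b * (b * 1)) + 0)
(6) (b * 1)  =[add_zero ←]=  ((b * 1) + 0)    ⊢ ((b * ((b * 1) + 0)) + 0)
(7) 1  =[add_zero ←]=  (1 + 0)    ⊢ E2

YES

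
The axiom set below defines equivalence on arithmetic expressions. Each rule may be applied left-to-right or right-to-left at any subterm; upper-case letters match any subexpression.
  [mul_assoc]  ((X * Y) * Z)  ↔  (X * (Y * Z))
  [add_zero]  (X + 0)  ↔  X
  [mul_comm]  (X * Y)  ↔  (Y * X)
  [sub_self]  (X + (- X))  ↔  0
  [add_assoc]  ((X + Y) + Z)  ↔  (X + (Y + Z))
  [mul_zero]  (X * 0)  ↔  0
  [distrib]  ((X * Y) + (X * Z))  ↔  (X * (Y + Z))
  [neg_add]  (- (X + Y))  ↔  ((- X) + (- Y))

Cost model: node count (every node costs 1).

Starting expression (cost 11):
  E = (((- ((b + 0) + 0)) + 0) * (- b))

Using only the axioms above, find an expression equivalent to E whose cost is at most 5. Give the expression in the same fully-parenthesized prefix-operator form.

((- b) * (- b))   [cost 5]

(1) ((- ((b + 0) + 0)) + 0)  =[add_zero →]=  (- ((b + 0) + 0))    ⊢ ((- ((b + 0) + 0)) * (- b))
(2) ((b + 0) + 0)  =[add_zero →]=  (b + 0)    ⊢ ((- (b + 0)) * (- b))
(3) ((- (b + 0)) * (- b))  =[mul_comm →]=  ((- b) * (- (b + 0)))
(4) (b + 0)  =[add_zero →]=  b    ⊢ cost 5, within 5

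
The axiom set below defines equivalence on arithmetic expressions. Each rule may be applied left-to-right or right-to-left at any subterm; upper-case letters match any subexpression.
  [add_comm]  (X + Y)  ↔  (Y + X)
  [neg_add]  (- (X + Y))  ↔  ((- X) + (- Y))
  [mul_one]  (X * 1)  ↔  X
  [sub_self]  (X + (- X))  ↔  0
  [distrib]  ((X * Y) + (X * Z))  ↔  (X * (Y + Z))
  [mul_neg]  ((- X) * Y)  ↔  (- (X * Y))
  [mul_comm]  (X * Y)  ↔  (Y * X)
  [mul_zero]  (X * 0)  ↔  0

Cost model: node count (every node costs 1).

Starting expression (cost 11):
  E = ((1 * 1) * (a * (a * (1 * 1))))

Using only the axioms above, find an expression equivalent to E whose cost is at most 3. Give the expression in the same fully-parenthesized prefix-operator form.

(a * a)   [cost 3]

step 1: mul_one (→) rewrites (1 * 1) into 1, now ((1 * 1) * (a * (a * 1)))
step 2: mul_one (→) rewrites (a * 1) into a, now ((1 * 1) * (a * a))
step 3: mul_one (→) rewrites (1 * 1) into 1, now (1 * (a * a))
step 4: mul_comm (→) rewrites (1 * (a * a)) into ((a * a) * 1)
step 5: mul_one (→) rewrites ((a * a) * 1) into (a * a), reaching cost 3 (bound 3)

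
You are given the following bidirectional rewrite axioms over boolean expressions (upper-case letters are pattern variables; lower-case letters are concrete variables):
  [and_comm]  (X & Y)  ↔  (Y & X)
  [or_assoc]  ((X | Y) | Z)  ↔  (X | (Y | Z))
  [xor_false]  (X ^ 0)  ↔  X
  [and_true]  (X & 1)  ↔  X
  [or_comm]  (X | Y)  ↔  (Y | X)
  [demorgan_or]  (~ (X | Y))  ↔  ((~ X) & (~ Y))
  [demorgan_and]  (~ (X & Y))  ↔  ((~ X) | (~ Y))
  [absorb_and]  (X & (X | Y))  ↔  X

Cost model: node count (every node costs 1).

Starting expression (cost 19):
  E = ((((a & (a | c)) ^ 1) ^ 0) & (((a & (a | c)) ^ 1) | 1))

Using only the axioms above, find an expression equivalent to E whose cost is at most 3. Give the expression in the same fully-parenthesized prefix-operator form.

(a ^ 1)   [cost 3]

1. [xor_false →] (((a & (a | c)) ^ 1) ^ 0)  →  ((a & (a | c)) ^ 1);  E = (((a & (a | c)) ^ 1) & (((a & (a | c)) ^ 1) | 1))
2. [absorb_and →] (((a & (a | c)) ^ 1) & (((a & (a | c)) ^ 1) | 1))  →  ((a & (a | c)) ^ 1)
3. [absorb_and →] (a & (a | c))  →  a;  cost 3 ≤ 3, done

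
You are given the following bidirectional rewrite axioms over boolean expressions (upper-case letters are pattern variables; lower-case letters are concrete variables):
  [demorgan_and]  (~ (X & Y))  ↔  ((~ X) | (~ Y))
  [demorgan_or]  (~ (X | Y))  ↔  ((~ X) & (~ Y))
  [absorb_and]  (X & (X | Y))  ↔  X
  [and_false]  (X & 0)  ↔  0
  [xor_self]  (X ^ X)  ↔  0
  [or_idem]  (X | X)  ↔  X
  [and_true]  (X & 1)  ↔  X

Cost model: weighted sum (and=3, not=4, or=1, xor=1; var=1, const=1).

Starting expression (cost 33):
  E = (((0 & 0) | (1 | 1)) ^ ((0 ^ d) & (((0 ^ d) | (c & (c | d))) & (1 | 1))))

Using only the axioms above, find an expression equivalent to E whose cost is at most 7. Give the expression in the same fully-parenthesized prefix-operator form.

(1) (c & (c | d))  =[absorb_and →]=  c    ⊢ (((0 & 0) | (1 | 1)) ^ ((0 ^ d) & (((0 ^ d) | c) & (1 | 1))))
(2) (1 | 1)  =[or_idem →]=  1    ⊢ (((0 & 0) | (1 | 1)) ^ ((0 ^ d) & (((0 ^ d) | c) & 1)))
(3) (0 & 0)  =[and_false →]=  0    ⊢ ((0 | (1 | 1)) ^ ((0 ^ d) & (((0 ^ d) | c) & 1)))
(4) (((0 ^ d) | c) & 1)  =[and_true →]=  ((0 ^ d) | c)    ⊢ ((0 | (1 | 1)) ^ ((0 ^ d) & ((0 ^ d) | c)))
(5) ((0 ^ d) & ((0 ^ d) | c))  =[absorb_and →]=  (0 ^ d)    ⊢ ((0 | (1 | 1)) ^ (0 ^ d))
(6) (1 | 1)  =[or_idem →]=  1    ⊢ cost 7, within 7

((0 | 1) ^ (0 ^ d))   [cost 7]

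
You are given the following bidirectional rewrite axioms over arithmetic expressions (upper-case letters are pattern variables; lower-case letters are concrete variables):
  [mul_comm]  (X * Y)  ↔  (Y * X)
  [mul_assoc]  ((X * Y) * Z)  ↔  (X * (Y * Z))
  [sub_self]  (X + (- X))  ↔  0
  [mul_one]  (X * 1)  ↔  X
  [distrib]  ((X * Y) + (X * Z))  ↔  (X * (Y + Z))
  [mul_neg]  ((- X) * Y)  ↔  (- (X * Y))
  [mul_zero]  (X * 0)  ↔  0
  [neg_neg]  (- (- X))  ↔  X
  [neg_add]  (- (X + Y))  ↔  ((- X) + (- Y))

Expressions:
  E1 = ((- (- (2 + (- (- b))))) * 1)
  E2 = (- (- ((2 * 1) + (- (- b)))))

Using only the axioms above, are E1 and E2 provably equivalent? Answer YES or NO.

1. [neg_neg →] (- (- (2 + (- (- b)))))  →  (2 + (- (- b)));  E1 = ((2 + (- (- b))) * 1)
2. [neg_neg →] (- (- b))  →  b;  E1 = ((2 + b) * 1)
3. [mul_one →] ((2 + b) * 1)  →  (2 + b)
4. [neg_neg ←] b  →  (- (- b));  E1 = (2 + (- (- b)))
5. [neg_neg ←] (2 + (- (- b)))  →  (- (- (2 + (- (- b)))))
6. [mul_one ←] 2  →  (2 * 1);  this is E2

YES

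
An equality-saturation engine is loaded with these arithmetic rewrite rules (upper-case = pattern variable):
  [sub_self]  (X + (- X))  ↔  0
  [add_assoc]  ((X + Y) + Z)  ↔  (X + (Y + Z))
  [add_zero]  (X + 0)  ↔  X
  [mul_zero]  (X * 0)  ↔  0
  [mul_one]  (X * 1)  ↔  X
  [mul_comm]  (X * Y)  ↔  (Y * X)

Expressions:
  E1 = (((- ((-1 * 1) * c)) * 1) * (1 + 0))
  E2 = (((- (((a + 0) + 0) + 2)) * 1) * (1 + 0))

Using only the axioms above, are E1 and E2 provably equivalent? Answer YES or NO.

NO

The axioms are sound identities: if E1 ↔* E2 then E1 and E2 evaluate identically under any assignment.
Under a=0, c=0: E1 evaluates to 0, E2 to -2. Distinct ⇒ no rewrite sequence connects them.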